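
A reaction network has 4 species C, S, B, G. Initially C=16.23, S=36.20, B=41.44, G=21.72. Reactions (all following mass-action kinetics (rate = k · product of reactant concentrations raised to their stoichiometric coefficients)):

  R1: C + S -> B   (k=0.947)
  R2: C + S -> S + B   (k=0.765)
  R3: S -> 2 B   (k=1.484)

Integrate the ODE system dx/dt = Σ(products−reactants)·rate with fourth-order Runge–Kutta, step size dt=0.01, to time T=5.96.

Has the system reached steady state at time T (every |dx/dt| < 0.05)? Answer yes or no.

Steady state at T: yes

RK4 with dt=0.01: 596 steps to T=5.96. Trajectory (selected grid times):
t=0.00: C=16.23 S=36.20 B=41.44 G=21.72
t=0.66: C=0.00 S=10.12 B=91.87 G=21.72
t=1.32: C=0.00 S=3.80 B=104.51 G=21.72
t=1.99: C=0.00 S=1.41 B=109.30 G=21.72
t=2.65: C=0.00 S=0.53 B=111.06 G=21.72
t=3.31: C=0.00 S=0.20 B=111.72 G=21.72
t=3.97: C=0.00 S=0.07 B=111.97 G=21.72
t=4.64: C=0.00 S=0.03 B=112.06 G=21.72
t=5.30: C=0.00 S=0.01 B=112.09 G=21.72
t=5.96: C=0.00 S=0.00 B=112.11 G=21.72
Rates at T: R1=0.0000, R2=0.0000, R3=0.0058
dx/dt at T (Σ net stoichiometry × rate): C=-0.0000, S=-0.0058, B=+0.0115, G=+0.0000
Largest |dx/dt| is |+0.0115| (B) < 0.05 → steady.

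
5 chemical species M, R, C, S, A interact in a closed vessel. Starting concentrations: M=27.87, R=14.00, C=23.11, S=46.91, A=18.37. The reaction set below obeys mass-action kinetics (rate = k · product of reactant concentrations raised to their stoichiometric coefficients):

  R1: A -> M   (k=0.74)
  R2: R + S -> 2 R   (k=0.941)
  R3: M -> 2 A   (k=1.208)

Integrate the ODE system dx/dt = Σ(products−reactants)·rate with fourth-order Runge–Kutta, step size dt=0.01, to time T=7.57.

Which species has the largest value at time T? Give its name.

RK4 with dt=0.01: 757 steps to T=7.57. Trajectory (selected grid times):
t=0.00: M=27.87 R=14.00 C=23.11 S=46.91 A=18.37
t=0.84: M=24.42 R=60.91 C=23.11 S=0.00 A=46.66
t=1.68: M=31.72 R=60.91 C=23.11 S=0.00 A=67.40
t=2.52: M=43.50 R=60.91 C=23.11 S=0.00 A=93.43
t=3.36: M=59.99 R=60.91 C=23.11 S=0.00 A=128.99
t=4.21: M=83.10 R=60.91 C=23.11 S=0.00 A=178.70
t=5.05: M=114.67 R=60.91 C=23.11 S=0.00 A=246.61
t=5.89: M=158.24 R=60.91 C=23.11 S=0.00 A=340.32
t=6.73: M=218.38 R=60.91 C=23.11 S=0.00 A=469.63
t=7.57: M=301.36 R=60.91 C=23.11 S=0.00 A=648.09
At T=7.57: M=301.36 R=60.91 C=23.11 S=0.00 A=648.09; the largest is A.

Dominant species at T: A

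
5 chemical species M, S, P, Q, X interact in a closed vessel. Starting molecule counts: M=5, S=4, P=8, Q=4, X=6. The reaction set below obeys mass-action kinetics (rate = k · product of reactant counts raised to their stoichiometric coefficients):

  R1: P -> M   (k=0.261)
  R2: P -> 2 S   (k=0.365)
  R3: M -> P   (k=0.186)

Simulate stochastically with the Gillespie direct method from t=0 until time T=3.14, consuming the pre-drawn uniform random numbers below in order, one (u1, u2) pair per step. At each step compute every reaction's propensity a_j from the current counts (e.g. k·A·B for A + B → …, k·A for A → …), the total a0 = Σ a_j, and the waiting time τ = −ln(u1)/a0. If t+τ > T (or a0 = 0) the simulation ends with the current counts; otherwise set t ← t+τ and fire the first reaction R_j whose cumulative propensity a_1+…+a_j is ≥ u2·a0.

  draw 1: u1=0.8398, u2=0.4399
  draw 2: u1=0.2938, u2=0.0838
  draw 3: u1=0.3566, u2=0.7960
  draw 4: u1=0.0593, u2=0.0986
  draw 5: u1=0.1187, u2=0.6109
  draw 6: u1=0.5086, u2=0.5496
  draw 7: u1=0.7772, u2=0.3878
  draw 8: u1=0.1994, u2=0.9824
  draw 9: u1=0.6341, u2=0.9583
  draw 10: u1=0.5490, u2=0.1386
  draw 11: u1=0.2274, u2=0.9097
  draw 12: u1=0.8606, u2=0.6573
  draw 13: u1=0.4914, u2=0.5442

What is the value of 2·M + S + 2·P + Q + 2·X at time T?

Check how each reaction changes W = 2·M + S + 2·P + Q + 2·X (weight of products minus weight of reactants):
R1: P -> M: (2·1) − (2·1) = 2 − 2 = 0
R2: P -> 2 S: (1·2) − (2·1) = 2 − 2 = 0
R3: M -> P: (2·1) − (2·1) = 2 − 2 = 0
Every reaction leaves W unchanged, so W is conserved and no simulation is needed: W(T) = W(0) = 2·5 + 4 + 2·8 + 4 + 2·6 = 46

Value at T = 46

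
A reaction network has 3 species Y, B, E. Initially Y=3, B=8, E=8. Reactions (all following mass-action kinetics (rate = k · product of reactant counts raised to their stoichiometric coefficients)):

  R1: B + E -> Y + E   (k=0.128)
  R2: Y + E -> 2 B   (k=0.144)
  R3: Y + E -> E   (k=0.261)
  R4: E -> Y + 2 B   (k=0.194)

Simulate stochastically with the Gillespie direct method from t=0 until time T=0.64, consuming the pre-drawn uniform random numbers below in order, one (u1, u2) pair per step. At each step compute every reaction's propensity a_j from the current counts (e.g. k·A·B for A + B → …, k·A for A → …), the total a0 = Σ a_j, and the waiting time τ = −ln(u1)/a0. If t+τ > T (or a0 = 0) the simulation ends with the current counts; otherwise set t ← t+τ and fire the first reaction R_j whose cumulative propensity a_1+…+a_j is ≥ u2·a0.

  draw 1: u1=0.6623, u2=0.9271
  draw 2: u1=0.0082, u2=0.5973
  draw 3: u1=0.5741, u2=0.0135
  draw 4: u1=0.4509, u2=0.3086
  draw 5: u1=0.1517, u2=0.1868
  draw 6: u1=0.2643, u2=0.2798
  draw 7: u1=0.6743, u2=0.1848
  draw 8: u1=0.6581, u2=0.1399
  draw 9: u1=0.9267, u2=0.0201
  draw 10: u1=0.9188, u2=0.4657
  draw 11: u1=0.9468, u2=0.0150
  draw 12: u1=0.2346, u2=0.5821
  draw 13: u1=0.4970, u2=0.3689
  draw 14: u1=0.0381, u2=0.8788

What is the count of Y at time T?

Y at T = 8

t=0.000: Y=3 B=8 E=8
Draw 1: a1=8.192, a2=3.456, a3=6.264, a4=1.552, a0=19.464; τ=−ln(0.6623)/19.464=0.021 → t=0.021; u2·a0=0.9271·19.464=18.045; a1+…+a3=17.912 < 18.045 ≤ a1+…+a4=19.464 → R4 fires; Y=4 B=10 E=7
Draw 2: a1=8.960, a2=4.032, a3=7.308, a4=1.358, a0=21.658; τ=−ln(0.0082)/21.658=0.222 → t=0.243; u2·a0=0.5973·21.658=12.936; a1=8.960 < 12.936 ≤ a1+a2=12.992 → R2 fires; Y=3 B=12 E=6
Draw 3: a1=9.216, a2=2.592, a3=4.698, a4=1.164, a0=17.670; τ=−ln(0.5741)/17.670=0.031 → t=0.274; u2·a0=0.0135·17.670=0.239 ≤ a1=9.216 → R1 fires; Y=4 B=11 E=6
Draw 4: a1=8.448, a2=3.456, a3=6.264, a4=1.164, a0=19.332; τ=−ln(0.4509)/19.332=0.041 → t=0.316; u2·a0=0.3086·19.332=5.966 ≤ a1=8.448 → R1 fires; Y=5 B=10 E=6
Draw 5: a1=7.680, a2=4.320, a3=7.830, a4=1.164, a0=20.994; τ=−ln(0.1517)/20.994=0.090 → t=0.405; u2·a0=0.1868·20.994=3.922 ≤ a1=7.680 → R1 fires; Y=6 B=9 E=6
Draw 6: a1=6.912, a2=5.184, a3=9.396, a4=1.164, a0=22.656; τ=−ln(0.2643)/22.656=0.059 → t=0.464; u2·a0=0.2798·22.656=6.339 ≤ a1=6.912 → R1 fires; Y=7 B=8 E=6
Draw 7: a1=6.144, a2=6.048, a3=10.962, a4=1.164, a0=24.318; τ=−ln(0.6743)/24.318=0.016 → t=0.480; u2·a0=0.1848·24.318=4.494 ≤ a1=6.144 → R1 fires; Y=8 B=7 E=6
Draw 8: a1=5.376, a2=6.912, a3=12.528, a4=1.164, a0=25.980; τ=−ln(0.6581)/25.980=0.016 → t=0.496; u2·a0=0.1399·25.980=3.635 ≤ a1=5.376 → R1 fires; Y=9 B=6 E=6
Draw 9: a1=4.608, a2=7.776, a3=14.094, a4=1.164, a0=27.642; τ=−ln(0.9267)/27.642=0.003 → t=0.499; u2·a0=0.0201·27.642=0.556 ≤ a1=4.608 → R1 fires; Y=10 B=5 E=6
Draw 10: a1=3.840, a2=8.640, a3=15.660, a4=1.164, a0=29.304; τ=−ln(0.9188)/29.304=0.003 → t=0.502; u2·a0=0.4657·29.304=13.647; a1+a2=12.480 < 13.647 ≤ a1+…+a3=28.140 → R3 fires; Y=9 B=5 E=6
Draw 11: a1=3.840, a2=7.776, a3=14.094, a4=1.164, a0=26.874; τ=−ln(0.9468)/26.874=0.002 → t=0.504; u2·a0=0.0150·26.874=0.403 ≤ a1=3.840 → R1 fires; Y=10 B=4 E=6
Draw 12: a1=3.072, a2=8.640, a3=15.660, a4=1.164, a0=28.536; τ=−ln(0.2346)/28.536=0.051 → t=0.555; u2·a0=0.5821·28.536=16.611; a1+a2=11.712 < 16.611 ≤ a1+…+a3=27.372 → R3 fires; Y=9 B=4 E=6
Draw 13: a1=3.072, a2=7.776, a3=14.094, a4=1.164, a0=26.106; τ=−ln(0.4970)/26.106=0.027 → t=0.582; u2·a0=0.3689·26.106=9.631; a1=3.072 < 9.631 ≤ a1+a2=10.848 → R2 fires; Y=8 B=6 E=5
Draw 14: a1=3.840, a2=5.760, a3=10.440, a4=0.970, a0=21.010; τ=−ln(0.0381)/21.010=0.156 → t=0.737 > T=0.64: stop.
Read off Y at T=0.64: 8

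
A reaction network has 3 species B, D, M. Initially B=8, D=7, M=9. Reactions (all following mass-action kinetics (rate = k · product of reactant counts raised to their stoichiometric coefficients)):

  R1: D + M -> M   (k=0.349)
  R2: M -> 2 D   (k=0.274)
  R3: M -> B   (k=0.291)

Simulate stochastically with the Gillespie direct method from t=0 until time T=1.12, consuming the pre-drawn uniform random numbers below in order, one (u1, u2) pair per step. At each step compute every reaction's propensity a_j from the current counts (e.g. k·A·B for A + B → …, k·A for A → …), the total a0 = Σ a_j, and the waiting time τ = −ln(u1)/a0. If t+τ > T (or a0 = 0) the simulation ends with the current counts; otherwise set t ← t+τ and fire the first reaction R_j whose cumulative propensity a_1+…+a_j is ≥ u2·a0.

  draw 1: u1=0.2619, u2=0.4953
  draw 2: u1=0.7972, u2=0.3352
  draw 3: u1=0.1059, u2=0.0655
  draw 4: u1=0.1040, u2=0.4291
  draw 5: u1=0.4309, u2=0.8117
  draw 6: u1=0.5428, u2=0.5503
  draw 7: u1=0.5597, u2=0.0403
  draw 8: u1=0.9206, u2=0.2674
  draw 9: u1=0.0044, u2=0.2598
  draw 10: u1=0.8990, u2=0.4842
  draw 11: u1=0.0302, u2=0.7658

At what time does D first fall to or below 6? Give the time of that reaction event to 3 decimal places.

Threshold first reached at t = 0.049

t=0.000: B=8 D=7 M=9
Draw 1: a1=21.987, a2=2.466, a3=2.619, a0=27.072; τ=−ln(0.2619)/27.072=0.049 → t=0.049; u2·a0=0.4953·27.072=13.409 ≤ a1=21.987 → R1 fires; B=8 D=6 M=9
Draw 2: a1=18.846, a2=2.466, a3=2.619, a0=23.931; τ=−ln(0.7972)/23.931=0.009 → t=0.059; u2·a0=0.3352·23.931=8.022 ≤ a1=18.846 → R1 fires; B=8 D=5 M=9
Draw 3: a1=15.705, a2=2.466, a3=2.619, a0=20.790; τ=−ln(0.1059)/20.790=0.108 → t=0.167; u2·a0=0.0655·20.790=1.362 ≤ a1=15.705 → R1 fires; B=8 D=4 M=9
Draw 4: a1=12.564, a2=2.466, a3=2.619, a0=17.649; τ=−ln(0.1040)/17.649=0.128 → t=0.295; u2·a0=0.4291·17.649=7.573 ≤ a1=12.564 → R1 fires; B=8 D=3 M=9
Draw 5: a1=9.423, a2=2.466, a3=2.619, a0=14.508; τ=−ln(0.4309)/14.508=0.058 → t=0.353; u2·a0=0.8117·14.508=11.776; a1=9.423 < 11.776 ≤ a1+a2=11.889 → R2 fires; B=8 D=5 M=8
Draw 6: a1=13.960, a2=2.192, a3=2.328, a0=18.480; τ=−ln(0.5428)/18.480=0.033 → t=0.386; u2·a0=0.5503·18.480=10.170 ≤ a1=13.960 → R1 fires; B=8 D=4 M=8
Draw 7: a1=11.168, a2=2.192, a3=2.328, a0=15.688; τ=−ln(0.5597)/15.688=0.037 → t=0.423; u2·a0=0.0403·15.688=0.632 ≤ a1=11.168 → R1 fires; B=8 D=3 M=8
Draw 8: a1=8.376, a2=2.192, a3=2.328, a0=12.896; τ=−ln(0.9206)/12.896=0.006 → t=0.430; u2·a0=0.2674·12.896=3.448 ≤ a1=8.376 → R1 fires; B=8 D=2 M=8
Draw 9: a1=5.584, a2=2.192, a3=2.328, a0=10.104; τ=−ln(0.0044)/10.104=0.537 → t=0.967; u2·a0=0.2598·10.104=2.625 ≤ a1=5.584 → R1 fires; B=8 D=1 M=8
Draw 10: a1=2.792, a2=2.192, a3=2.328, a0=7.312; τ=−ln(0.8990)/7.312=0.015 → t=0.981; u2·a0=0.4842·7.312=3.540; a1=2.792 < 3.540 ≤ a1+a2=4.984 → R2 fires; B=8 D=3 M=7
Draw 11: a1=7.329, a2=1.918, a3=2.037, a0=11.284; τ=−ln(0.0302)/11.284=0.310 → t=1.291 > T=1.12: stop.
D first becomes ≤ 6 when it reaches 6 at the event at t=0.049.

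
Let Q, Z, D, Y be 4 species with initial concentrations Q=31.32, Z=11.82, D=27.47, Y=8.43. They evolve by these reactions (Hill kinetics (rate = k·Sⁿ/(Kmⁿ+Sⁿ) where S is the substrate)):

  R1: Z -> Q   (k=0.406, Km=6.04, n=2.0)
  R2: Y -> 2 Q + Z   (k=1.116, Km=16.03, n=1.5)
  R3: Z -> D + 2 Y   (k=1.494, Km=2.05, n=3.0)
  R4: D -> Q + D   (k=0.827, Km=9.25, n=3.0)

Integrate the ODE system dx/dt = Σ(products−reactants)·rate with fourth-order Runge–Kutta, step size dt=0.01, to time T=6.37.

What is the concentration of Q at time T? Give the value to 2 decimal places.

RK4 with dt=0.01: 637 steps to T=6.37. Trajectory (selected grid times):
t=0.00: Q=31.32 Z=11.82 D=27.47 Y=8.43
t=0.71: Q=32.60 Z=10.79 D=28.52 Y=10.29
t=1.42: Q=33.97 Z=9.81 D=29.58 Y=12.11
t=2.12: Q=35.39 Z=8.91 D=30.61 Y=13.85
t=2.83: Q=36.89 Z=8.04 D=31.66 Y=15.57
t=3.54: Q=38.45 Z=7.22 D=32.70 Y=17.25
t=4.25: Q=40.05 Z=6.46 D=33.73 Y=18.88
t=4.95: Q=41.66 Z=5.76 D=34.74 Y=20.45
t=5.66: Q=43.32 Z=5.10 D=35.74 Y=21.98
t=6.37: Q=45.01 Z=4.51 D=36.73 Y=23.45
Read off Q at T=6.37: 45.01

Q at T = 45.01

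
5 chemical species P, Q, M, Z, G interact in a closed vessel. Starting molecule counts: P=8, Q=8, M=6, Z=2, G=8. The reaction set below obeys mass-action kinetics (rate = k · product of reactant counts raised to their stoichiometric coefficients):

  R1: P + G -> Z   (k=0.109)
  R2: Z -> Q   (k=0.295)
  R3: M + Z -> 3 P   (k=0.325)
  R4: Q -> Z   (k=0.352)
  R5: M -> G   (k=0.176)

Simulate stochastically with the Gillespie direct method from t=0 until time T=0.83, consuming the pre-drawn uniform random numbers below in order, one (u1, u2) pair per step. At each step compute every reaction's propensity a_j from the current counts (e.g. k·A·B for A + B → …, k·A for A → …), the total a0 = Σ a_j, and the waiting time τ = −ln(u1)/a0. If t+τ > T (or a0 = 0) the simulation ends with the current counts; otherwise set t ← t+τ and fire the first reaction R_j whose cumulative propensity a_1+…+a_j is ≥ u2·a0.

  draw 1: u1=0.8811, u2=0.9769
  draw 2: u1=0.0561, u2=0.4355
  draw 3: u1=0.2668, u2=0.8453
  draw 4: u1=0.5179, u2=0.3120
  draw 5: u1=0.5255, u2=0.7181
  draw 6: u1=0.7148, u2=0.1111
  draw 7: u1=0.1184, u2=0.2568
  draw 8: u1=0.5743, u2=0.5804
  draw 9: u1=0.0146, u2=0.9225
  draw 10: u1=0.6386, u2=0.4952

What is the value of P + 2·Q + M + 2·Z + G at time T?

Check how each reaction changes W = P + 2·Q + M + 2·Z + G (weight of products minus weight of reactants):
R1: P + G -> Z: (2·1) − (1·1 + 1·1) = 2 − 2 = 0
R2: Z -> Q: (2·1) − (2·1) = 2 − 2 = 0
R3: M + Z -> 3 P: (1·3) − (1·1 + 2·1) = 3 − 3 = 0
R4: Q -> Z: (2·1) − (2·1) = 2 − 2 = 0
R5: M -> G: (1·1) − (1·1) = 1 − 1 = 0
Every reaction leaves W unchanged, so W is conserved and no simulation is needed: W(T) = W(0) = 8 + 2·8 + 6 + 2·2 + 8 = 42

Value at T = 42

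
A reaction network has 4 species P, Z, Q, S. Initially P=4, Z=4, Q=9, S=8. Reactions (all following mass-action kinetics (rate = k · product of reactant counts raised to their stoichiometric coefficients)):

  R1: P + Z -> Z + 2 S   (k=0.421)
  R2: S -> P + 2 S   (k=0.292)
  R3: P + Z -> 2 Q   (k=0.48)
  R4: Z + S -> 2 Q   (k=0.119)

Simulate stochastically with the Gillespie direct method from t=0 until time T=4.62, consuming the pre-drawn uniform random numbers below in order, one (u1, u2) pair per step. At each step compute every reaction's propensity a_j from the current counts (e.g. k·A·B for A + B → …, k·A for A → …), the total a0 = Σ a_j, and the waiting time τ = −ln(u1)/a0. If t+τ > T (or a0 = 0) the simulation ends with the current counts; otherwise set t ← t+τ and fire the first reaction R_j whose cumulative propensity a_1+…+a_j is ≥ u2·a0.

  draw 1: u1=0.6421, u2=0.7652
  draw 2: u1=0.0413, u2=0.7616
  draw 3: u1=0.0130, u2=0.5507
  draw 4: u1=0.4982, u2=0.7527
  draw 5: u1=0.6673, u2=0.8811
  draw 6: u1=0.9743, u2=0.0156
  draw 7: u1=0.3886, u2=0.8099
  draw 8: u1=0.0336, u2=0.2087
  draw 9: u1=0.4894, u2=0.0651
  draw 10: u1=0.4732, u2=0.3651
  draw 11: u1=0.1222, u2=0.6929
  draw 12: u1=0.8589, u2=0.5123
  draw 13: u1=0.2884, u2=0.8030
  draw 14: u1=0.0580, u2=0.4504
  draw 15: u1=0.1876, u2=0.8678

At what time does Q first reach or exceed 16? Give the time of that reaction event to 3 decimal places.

t=0.000: P=4 Z=4 Q=9 S=8
Draw 1: a1=6.736, a2=2.336, a3=7.680, a4=3.808, a0=20.560; τ=−ln(0.6421)/20.560=0.022 → t=0.022; u2·a0=0.7652·20.560=15.733; a1+a2=9.072 < 15.733 ≤ a1+…+a3=16.752 → R3 fires; P=3 Z=3 Q=11 S=8
Draw 2: a1=3.789, a2=2.336, a3=4.320, a4=2.856, a0=13.301; τ=−ln(0.0413)/13.301=0.240 → t=0.261; u2·a0=0.7616·13.301=10.130; a1+a2=6.125 < 10.130 ≤ a1+…+a3=10.445 → R3 fires; P=2 Z=2 Q=13 S=8
Draw 3: a1=1.684, a2=2.336, a3=1.920, a4=1.904, a0=7.844; τ=−ln(0.0130)/7.844=0.554 → t=0.815; u2·a0=0.5507·7.844=4.320; a1+a2=4.020 < 4.320 ≤ a1+…+a3=5.940 → R3 fires; P=1 Z=1 Q=15 S=8
Draw 4: a1=0.421, a2=2.336, a3=0.480, a4=0.952, a0=4.189; τ=−ln(0.4982)/4.189=0.166 → t=0.981; u2·a0=0.7527·4.189=3.153; a1+a2=2.757 < 3.153 ≤ a1+…+a3=3.237 → R3 fires; P=0 Z=0 Q=17 S=8
Draw 5: a1=0.000, a2=2.336, a3=0.000, a4=0.000, a0=2.336; τ=−ln(0.6673)/2.336=0.173 → t=1.154; u2·a0=0.8811·2.336=2.058; a1=0.000 < 2.058 ≤ a1+a2=2.336 → R2 fires; P=1 Z=0 Q=17 S=9
Draw 6: a1=0.000, a2=2.628, a3=0.000, a4=0.000, a0=2.628; τ=−ln(0.9743)/2.628=0.010 → t=1.164; u2·a0=0.0156·2.628=0.041; a1=0.000 < 0.041 ≤ a1+a2=2.628 → R2 fires; P=2 Z=0 Q=17 S=10
Draw 7: a1=0.000, a2=2.920, a3=0.000, a4=0.000, a0=2.920; τ=−ln(0.3886)/2.920=0.324 → t=1.488; u2·a0=0.8099·2.920=2.365; a1=0.000 < 2.365 ≤ a1+a2=2.920 → R2 fires; P=3 Z=0 Q=17 S=11
Draw 8: a1=0.000, a2=3.212, a3=0.000, a4=0.000, a0=3.212; τ=−ln(0.0336)/3.212=1.056 → t=2.544; u2·a0=0.2087·3.212=0.670; a1=0.000 < 0.670 ≤ a1+a2=3.212 → R2 fires; P=4 Z=0 Q=17 S=12
Draw 9: a1=0.000, a2=3.504, a3=0.000, a4=0.000, a0=3.504; τ=−ln(0.4894)/3.504=0.204 → t=2.748; u2·a0=0.0651·3.504=0.228; a1=0.000 < 0.228 ≤ a1+a2=3.504 → R2 fires; P=5 Z=0 Q=17 S=13
Draw 10: a1=0.000, a2=3.796, a3=0.000, a4=0.000, a0=3.796; τ=−ln(0.4732)/3.796=0.197 → t=2.945; u2·a0=0.3651·3.796=1.386; a1=0.000 < 1.386 ≤ a1+a2=3.796 → R2 fires; P=6 Z=0 Q=17 S=14
Draw 11: a1=0.000, a2=4.088, a3=0.000, a4=0.000, a0=4.088; τ=−ln(0.1222)/4.088=0.514 → t=3.460; u2·a0=0.6929·4.088=2.833; a1=0.000 < 2.833 ≤ a1+a2=4.088 → R2 fires; P=7 Z=0 Q=17 S=15
Draw 12: a1=0.000, a2=4.380, a3=0.000, a4=0.000, a0=4.380; τ=−ln(0.8589)/4.380=0.035 → t=3.494; u2·a0=0.5123·4.380=2.244; a1=0.000 < 2.244 ≤ a1+a2=4.380 → R2 fires; P=8 Z=0 Q=17 S=16
Draw 13: a1=0.000, a2=4.672, a3=0.000, a4=0.000, a0=4.672; τ=−ln(0.2884)/4.672=0.266 → t=3.760; u2·a0=0.8030·4.672=3.752; a1=0.000 < 3.752 ≤ a1+a2=4.672 → R2 fires; P=9 Z=0 Q=17 S=17
Draw 14: a1=0.000, a2=4.964, a3=0.000, a4=0.000, a0=4.964; τ=−ln(0.0580)/4.964=0.574 → t=4.334; u2·a0=0.4504·4.964=2.236; a1=0.000 < 2.236 ≤ a1+a2=4.964 → R2 fires; P=10 Z=0 Q=17 S=18
Draw 15: a1=0.000, a2=5.256, a3=0.000, a4=0.000, a0=5.256; τ=−ln(0.1876)/5.256=0.318 → t=4.652 > T=4.62: stop.
Q first becomes ≥ 16 when it reaches 17 at the event at t=0.981.

Threshold first reached at t = 0.981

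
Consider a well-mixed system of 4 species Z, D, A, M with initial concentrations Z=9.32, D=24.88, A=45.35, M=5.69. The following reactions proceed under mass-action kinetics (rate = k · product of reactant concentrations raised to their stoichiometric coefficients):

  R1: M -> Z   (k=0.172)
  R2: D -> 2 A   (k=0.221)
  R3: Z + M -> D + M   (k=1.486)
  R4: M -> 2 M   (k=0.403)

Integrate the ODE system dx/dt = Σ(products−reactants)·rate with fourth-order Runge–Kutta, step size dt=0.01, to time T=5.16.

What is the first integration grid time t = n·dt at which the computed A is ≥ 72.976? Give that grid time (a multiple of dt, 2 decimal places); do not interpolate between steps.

RK4 with dt=0.01: 516 steps to T=5.16. Trajectory (selected grid times):
t=0.00: Z=9.32 D=24.88 A=45.35 M=5.69
t=0.57: Z=0.17 D=30.77 A=53.07 M=6.49
t=1.15: Z=0.12 D=27.77 A=60.56 M=7.42
t=1.72: Z=0.12 D=25.21 A=67.23 M=8.47
t=2.25: Z=0.12 D=23.20 A=72.89 M=9.57
t=2.26: Z=0.12 D=23.17 A=73.00 M=9.59
t=2.29: Z=0.12 D=23.06 A=73.30 M=9.66
t=2.87: Z=0.12 D=21.26 A=78.98 M=11.04
t=3.44: Z=0.12 D=19.83 A=84.14 M=12.60
t=4.01: Z=0.12 D=18.72 A=88.99 M=14.37
t=4.59: Z=0.12 D=17.91 A=93.68 M=16.43
t=5.16: Z=0.12 D=17.41 A=98.13 M=18.74
A(2.25)=72.893 < 72.976 but A(2.26)=72.996 ≥ 72.976, so the first grid time is t=2.26.

Threshold first reached at t = 2.26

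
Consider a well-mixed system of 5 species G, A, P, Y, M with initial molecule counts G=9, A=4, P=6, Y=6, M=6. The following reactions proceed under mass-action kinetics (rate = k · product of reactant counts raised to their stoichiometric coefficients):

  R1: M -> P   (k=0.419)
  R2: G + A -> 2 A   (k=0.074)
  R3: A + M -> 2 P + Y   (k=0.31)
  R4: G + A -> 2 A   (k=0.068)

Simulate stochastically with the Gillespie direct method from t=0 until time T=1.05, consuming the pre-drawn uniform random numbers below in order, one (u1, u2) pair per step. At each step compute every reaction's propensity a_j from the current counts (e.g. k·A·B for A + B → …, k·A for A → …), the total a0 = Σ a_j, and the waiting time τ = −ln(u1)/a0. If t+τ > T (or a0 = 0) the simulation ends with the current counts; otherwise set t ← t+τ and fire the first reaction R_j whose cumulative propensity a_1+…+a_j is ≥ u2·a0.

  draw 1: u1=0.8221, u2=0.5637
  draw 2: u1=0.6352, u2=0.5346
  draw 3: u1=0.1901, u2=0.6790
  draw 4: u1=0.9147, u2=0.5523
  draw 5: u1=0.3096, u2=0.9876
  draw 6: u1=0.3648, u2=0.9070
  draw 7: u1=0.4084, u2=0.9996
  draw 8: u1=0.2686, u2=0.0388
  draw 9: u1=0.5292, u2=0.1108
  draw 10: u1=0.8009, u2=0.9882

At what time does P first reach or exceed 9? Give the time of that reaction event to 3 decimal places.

Threshold first reached at t = 0.056

t=0.000: G=9 A=4 P=6 Y=6 M=6
Draw 1: a1=2.514, a2=2.664, a3=7.440, a4=2.448, a0=15.066; τ=−ln(0.8221)/15.066=0.013 → t=0.013; u2·a0=0.5637·15.066=8.493; a1+a2=5.178 < 8.493 ≤ a1+…+a3=12.618 → R3 fires; G=9 A=3 P=8 Y=7 M=5
Draw 2: a1=2.095, a2=1.998, a3=4.650, a4=1.836, a0=10.579; τ=−ln(0.6352)/10.579=0.043 → t=0.056; u2·a0=0.5346·10.579=5.656; a1+a2=4.093 < 5.656 ≤ a1+…+a3=8.743 → R3 fires; G=9 A=2 P=10 Y=8 M=4
Draw 3: a1=1.676, a2=1.332, a3=2.480, a4=1.224, a0=6.712; τ=−ln(0.1901)/6.712=0.247 → t=0.303; u2·a0=0.6790·6.712=4.557; a1+a2=3.008 < 4.557 ≤ a1+…+a3=5.488 → R3 fires; G=9 A=1 P=12 Y=9 M=3
Draw 4: a1=1.257, a2=0.666, a3=0.930, a4=0.612, a0=3.465; τ=−ln(0.9147)/3.465=0.026 → t=0.329; u2·a0=0.5523·3.465=1.914; a1=1.257 < 1.914 ≤ a1+a2=1.923 → R2 fires; G=8 A=2 P=12 Y=9 M=3
Draw 5: a1=1.257, a2=1.184, a3=1.860, a4=1.088, a0=5.389; τ=−ln(0.3096)/5.389=0.218 → t=0.547; u2·a0=0.9876·5.389=5.322; a1+…+a3=4.301 < 5.322 ≤ a1+…+a4=5.389 → R4 fires; G=7 A=3 P=12 Y=9 M=3
Draw 6: a1=1.257, a2=1.554, a3=2.790, a4=1.428, a0=7.029; τ=−ln(0.3648)/7.029=0.143 → t=0.690; u2·a0=0.9070·7.029=6.375; a1+…+a3=5.601 < 6.375 ≤ a1+…+a4=7.029 → R4 fires; G=6 A=4 P=12 Y=9 M=3
Draw 7: a1=1.257, a2=1.776, a3=3.720, a4=1.632, a0=8.385; τ=−ln(0.4084)/8.385=0.107 → t=0.797; u2·a0=0.9996·8.385=8.382; a1+…+a3=6.753 < 8.382 ≤ a1+…+a4=8.385 → R4 fires; G=5 A=5 P=12 Y=9 M=3
Draw 8: a1=1.257, a2=1.850, a3=4.650, a4=1.700, a0=9.457; τ=−ln(0.2686)/9.457=0.139 → t=0.936; u2·a0=0.0388·9.457=0.367 ≤ a1=1.257 → R1 fires; G=5 A=5 P=13 Y=9 M=2
Draw 9: a1=0.838, a2=1.850, a3=3.100, a4=1.700, a0=7.488; τ=−ln(0.5292)/7.488=0.085 → t=1.021; u2·a0=0.1108·7.488=0.830 ≤ a1=0.838 → R1 fires; G=5 A=5 P=14 Y=9 M=1
Draw 10: a1=0.419, a2=1.850, a3=1.550, a4=1.700, a0=5.519; τ=−ln(0.8009)/5.519=0.040 → t=1.061 > T=1.05: stop.
P first becomes ≥ 9 when it reaches 10 at the event at t=0.056.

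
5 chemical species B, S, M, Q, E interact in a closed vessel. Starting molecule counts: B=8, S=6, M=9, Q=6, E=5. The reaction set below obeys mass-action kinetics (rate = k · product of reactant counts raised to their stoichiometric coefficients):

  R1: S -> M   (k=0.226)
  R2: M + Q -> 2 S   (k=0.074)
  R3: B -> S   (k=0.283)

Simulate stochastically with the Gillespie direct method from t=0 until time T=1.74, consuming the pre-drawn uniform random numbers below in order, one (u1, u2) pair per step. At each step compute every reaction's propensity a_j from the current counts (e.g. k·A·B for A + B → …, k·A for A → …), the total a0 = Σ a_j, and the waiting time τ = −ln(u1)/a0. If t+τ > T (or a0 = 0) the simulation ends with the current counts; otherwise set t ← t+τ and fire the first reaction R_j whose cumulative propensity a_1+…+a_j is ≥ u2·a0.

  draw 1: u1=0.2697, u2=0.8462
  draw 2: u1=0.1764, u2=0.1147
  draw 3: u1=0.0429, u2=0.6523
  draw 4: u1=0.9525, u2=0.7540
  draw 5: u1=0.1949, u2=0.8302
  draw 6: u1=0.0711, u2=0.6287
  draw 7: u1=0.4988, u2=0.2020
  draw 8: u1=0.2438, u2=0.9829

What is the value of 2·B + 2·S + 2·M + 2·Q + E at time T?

Check how each reaction changes W = 2·B + 2·S + 2·M + 2·Q + E (weight of products minus weight of reactants):
R1: S -> M: (2·1) − (2·1) = 2 − 2 = 0
R2: M + Q -> 2 S: (2·2) − (2·1 + 2·1) = 4 − 4 = 0
R3: B -> S: (2·1) − (2·1) = 2 − 2 = 0
Every reaction leaves W unchanged, so W is conserved and no simulation is needed: W(T) = W(0) = 2·8 + 2·6 + 2·9 + 2·6 + 5 = 63

Value at T = 63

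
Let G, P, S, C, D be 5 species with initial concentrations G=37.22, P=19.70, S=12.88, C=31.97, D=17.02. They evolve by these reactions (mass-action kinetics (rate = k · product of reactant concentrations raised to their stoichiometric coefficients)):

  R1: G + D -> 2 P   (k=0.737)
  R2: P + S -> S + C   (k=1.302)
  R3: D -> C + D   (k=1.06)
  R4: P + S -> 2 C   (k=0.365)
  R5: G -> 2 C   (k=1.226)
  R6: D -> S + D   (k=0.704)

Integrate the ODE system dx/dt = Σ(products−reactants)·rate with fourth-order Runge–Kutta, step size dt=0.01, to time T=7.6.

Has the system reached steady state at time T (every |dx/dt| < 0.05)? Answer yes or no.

Steady state at T: yes

RK4 with dt=0.01: 760 steps to T=7.6. Trajectory (selected grid times):
t=0.00: G=37.22 P=19.70 S=12.88 C=31.97 D=17.02
t=0.84: G=6.78 P=0.84 S=1.94 C=124.26 D=0.01
t=1.69: G=2.39 P=0.07 S=1.77 C=133.99 D=0.00
t=2.53: G=0.85 P=0.01 S=1.76 C=137.13 D=0.00
t=3.38: G=0.30 P=0.00 S=1.76 C=138.24 D=0.00
t=4.22: G=0.11 P=0.00 S=1.76 C=138.63 D=0.00
t=5.07: G=0.04 P=0.00 S=1.76 C=138.77 D=0.00
t=5.91: G=0.01 P=0.00 S=1.76 C=138.82 D=0.00
t=6.76: G=0.00 P=0.00 S=1.76 C=138.84 D=0.00
t=7.60: G=0.00 P=0.00 S=1.76 C=138.84 D=0.00
Rates at T: R1=0.0000, R2=0.0000, R3=0.0001, R4=0.0000, R5=0.0021, R6=0.0001
dx/dt at T (Σ net stoichiometry × rate): G=-0.0021, P=-0.0000, S=+0.0001, C=+0.0043, D=-0.0000
Largest |dx/dt| is |+0.0043| (C) < 0.05 → steady.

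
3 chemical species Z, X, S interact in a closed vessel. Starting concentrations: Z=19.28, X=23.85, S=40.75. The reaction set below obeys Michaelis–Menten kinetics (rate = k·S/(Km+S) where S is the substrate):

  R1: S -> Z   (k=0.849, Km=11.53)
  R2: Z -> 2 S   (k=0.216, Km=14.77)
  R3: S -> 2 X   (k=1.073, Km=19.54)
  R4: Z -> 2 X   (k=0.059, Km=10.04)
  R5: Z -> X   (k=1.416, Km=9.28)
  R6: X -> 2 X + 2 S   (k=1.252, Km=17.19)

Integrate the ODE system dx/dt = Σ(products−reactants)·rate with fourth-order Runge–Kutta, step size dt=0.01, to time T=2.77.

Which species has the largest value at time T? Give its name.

Dominant species at T: S

RK4 with dt=0.01: 277 steps to T=2.77. Trajectory (selected grid times):
t=0.00: Z=19.28 X=23.85 S=40.75
t=0.31: Z=19.14 X=24.85 S=40.85
t=0.62: Z=19.00 X=25.85 S=40.96
t=0.92: Z=18.87 X=26.82 S=41.07
t=1.23: Z=18.73 X=27.83 S=41.19
t=1.54: Z=18.59 X=28.84 S=41.32
t=1.85: Z=18.46 X=29.85 S=41.45
t=2.15: Z=18.32 X=30.83 S=41.58
t=2.46: Z=18.19 X=31.85 S=41.72
t=2.77: Z=18.06 X=32.87 S=41.87
At T=2.77: Z=18.06 X=32.87 S=41.87; the largest is S.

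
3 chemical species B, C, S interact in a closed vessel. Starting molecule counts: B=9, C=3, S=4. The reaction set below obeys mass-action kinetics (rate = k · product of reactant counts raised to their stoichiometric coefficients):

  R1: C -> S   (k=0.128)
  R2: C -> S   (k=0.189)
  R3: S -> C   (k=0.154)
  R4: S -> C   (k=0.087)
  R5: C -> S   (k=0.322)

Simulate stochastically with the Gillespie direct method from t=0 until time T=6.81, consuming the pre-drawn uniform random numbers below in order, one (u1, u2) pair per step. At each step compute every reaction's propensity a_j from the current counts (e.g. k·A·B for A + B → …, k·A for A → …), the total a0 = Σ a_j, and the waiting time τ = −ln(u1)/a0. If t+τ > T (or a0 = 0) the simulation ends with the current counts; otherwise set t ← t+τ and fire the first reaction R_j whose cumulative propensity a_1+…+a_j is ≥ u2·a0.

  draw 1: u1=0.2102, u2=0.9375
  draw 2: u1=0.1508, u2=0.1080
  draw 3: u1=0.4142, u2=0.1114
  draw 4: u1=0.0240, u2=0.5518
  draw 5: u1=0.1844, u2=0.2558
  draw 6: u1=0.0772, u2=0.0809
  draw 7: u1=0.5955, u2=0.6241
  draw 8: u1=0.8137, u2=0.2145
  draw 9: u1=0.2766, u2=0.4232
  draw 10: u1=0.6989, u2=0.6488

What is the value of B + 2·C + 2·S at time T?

Value at T = 23

Check how each reaction changes W = B + 2·C + 2·S (weight of products minus weight of reactants):
R1: C -> S: (2·1) − (2·1) = 2 − 2 = 0
R2: C -> S: (2·1) − (2·1) = 2 − 2 = 0
R3: S -> C: (2·1) − (2·1) = 2 − 2 = 0
R4: S -> C: (2·1) − (2·1) = 2 − 2 = 0
R5: C -> S: (2·1) − (2·1) = 2 − 2 = 0
Every reaction leaves W unchanged, so W is conserved and no simulation is needed: W(T) = W(0) = 9 + 2·3 + 2·4 = 23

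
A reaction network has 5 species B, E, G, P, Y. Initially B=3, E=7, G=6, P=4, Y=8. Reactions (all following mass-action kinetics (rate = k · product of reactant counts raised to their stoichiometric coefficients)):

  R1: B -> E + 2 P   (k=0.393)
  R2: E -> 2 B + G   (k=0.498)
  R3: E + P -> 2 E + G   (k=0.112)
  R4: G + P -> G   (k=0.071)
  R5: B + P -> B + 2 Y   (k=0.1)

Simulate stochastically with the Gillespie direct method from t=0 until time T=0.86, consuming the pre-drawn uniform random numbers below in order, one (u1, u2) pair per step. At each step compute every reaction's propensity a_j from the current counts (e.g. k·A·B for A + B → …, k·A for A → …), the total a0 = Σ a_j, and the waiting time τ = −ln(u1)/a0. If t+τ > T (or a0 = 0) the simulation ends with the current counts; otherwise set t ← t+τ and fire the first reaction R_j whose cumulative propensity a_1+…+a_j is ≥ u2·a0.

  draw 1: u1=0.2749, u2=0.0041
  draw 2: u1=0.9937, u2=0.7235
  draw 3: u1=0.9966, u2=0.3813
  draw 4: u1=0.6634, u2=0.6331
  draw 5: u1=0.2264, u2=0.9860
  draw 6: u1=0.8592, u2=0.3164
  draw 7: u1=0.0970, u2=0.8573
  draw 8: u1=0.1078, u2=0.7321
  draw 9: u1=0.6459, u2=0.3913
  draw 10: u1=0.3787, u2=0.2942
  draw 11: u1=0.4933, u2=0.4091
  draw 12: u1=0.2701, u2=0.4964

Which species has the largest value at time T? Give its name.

Dominant species at T: G

t=0.000: B=3 E=7 G=6 P=4 Y=8
Draw 1: a1=1.179, a2=3.486, a3=3.136, a4=1.704, a5=1.200, a0=10.705; τ=−ln(0.2749)/10.705=0.121 → t=0.121; u2·a0=0.0041·10.705=0.044 ≤ a1=1.179 → R1 fires; B=2 E=8 G=6 P=6 Y=8
Draw 2: a1=0.786, a2=3.984, a3=5.376, a4=2.556, a5=1.200, a0=13.902; τ=−ln(0.9937)/13.902=0.000 → t=0.121; u2·a0=0.7235·13.902=10.058; a1+a2=4.770 < 10.058 ≤ a1+…+a3=10.146 → R3 fires; B=2 E=9 G=7 P=5 Y=8
Draw 3: a1=0.786, a2=4.482, a3=5.040, a4=2.485, a5=1.000, a0=13.793; τ=−ln(0.9966)/13.793=0.000 → t=0.121; u2·a0=0.3813·13.793=5.259; a1=0.786 < 5.259 ≤ a1+a2=5.268 → R2 fires; B=4 E=8 G=8 P=5 Y=8
Draw 4: a1=1.572, a2=3.984, a3=4.480, a4=2.840, a5=2.000, a0=14.876; τ=−ln(0.6634)/14.876=0.028 → t=0.149; u2·a0=0.6331·14.876=9.418; a1+a2=5.556 < 9.418 ≤ a1+…+a3=10.036 → R3 fires; B=4 E=9 G=9 P=4 Y=8
Draw 5: a1=1.572, a2=4.482, a3=4.032, a4=2.556, a5=1.600, a0=14.242; τ=−ln(0.2264)/14.242=0.104 → t=0.253; u2·a0=0.9860·14.242=14.043; a1+…+a4=12.642 < 14.043 ≤ a1+…+a5=14.242 → R5 fires; B=4 E=9 G=9 P=3 Y=10
Draw 6: a1=1.572, a2=4.482, a3=3.024, a4=1.917, a5=1.200, a0=12.195; τ=−ln(0.8592)/12.195=0.012 → t=0.266; u2·a0=0.3164·12.195=3.858; a1=1.572 < 3.858 ≤ a1+a2=6.054 → R2 fires; B=6 E=8 G=10 P=3 Y=10
Draw 7: a1=2.358, a2=3.984, a3=2.688, a4=2.130, a5=1.800, a0=12.960; τ=−ln(0.0970)/12.960=0.180 → t=0.446; u2·a0=0.8573·12.960=11.111; a1+…+a3=9.030 < 11.111 ≤ a1+…+a4=11.160 → R4 fires; B=6 E=8 G=10 P=2 Y=10
Draw 8: a1=2.358, a2=3.984, a3=1.792, a4=1.420, a5=1.200, a0=10.754; τ=−ln(0.1078)/10.754=0.207 → t=0.653; u2·a0=0.7321·10.754=7.873; a1+a2=6.342 < 7.873 ≤ a1+…+a3=8.134 → R3 fires; B=6 E=9 G=11 P=1 Y=10
Draw 9: a1=2.358, a2=4.482, a3=1.008, a4=0.781, a5=0.600, a0=9.229; τ=−ln(0.6459)/9.229=0.047 → t=0.700; u2·a0=0.3913·9.229=3.611; a1=2.358 < 3.611 ≤ a1+a2=6.840 → R2 fires; B=8 E=8 G=12 P=1 Y=10
Draw 10: a1=3.144, a2=3.984, a3=0.896, a4=0.852, a5=0.800, a0=9.676; τ=−ln(0.3787)/9.676=0.100 → t=0.801; u2·a0=0.2942·9.676=2.847 ≤ a1=3.144 → R1 fires; B=7 E=9 G=12 P=3 Y=10
Draw 11: a1=2.751, a2=4.482, a3=3.024, a4=2.556, a5=2.100, a0=14.913; τ=−ln(0.4933)/14.913=0.047 → t=0.848; u2·a0=0.4091·14.913=6.101; a1=2.751 < 6.101 ≤ a1+a2=7.233 → R2 fires; B=9 E=8 G=13 P=3 Y=10
Draw 12: a1=3.537, a2=3.984, a3=2.688, a4=2.769, a5=2.700, a0=15.678; τ=−ln(0.2701)/15.678=0.083 → t=0.931 > T=0.86: stop.
At T=0.86: B=9 E=8 G=13 P=3 Y=10; the largest is G.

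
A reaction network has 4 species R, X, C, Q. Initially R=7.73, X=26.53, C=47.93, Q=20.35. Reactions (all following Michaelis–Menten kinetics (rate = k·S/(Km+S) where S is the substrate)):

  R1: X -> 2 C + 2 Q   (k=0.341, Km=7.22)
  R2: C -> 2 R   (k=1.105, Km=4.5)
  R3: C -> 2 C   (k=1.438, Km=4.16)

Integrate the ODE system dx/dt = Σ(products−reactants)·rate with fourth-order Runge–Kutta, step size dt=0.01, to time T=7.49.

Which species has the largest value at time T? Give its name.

RK4 with dt=0.01: 749 steps to T=7.49. Trajectory (selected grid times):
t=0.00: R=7.73 X=26.53 C=47.93 Q=20.35
t=0.83: R=9.41 X=26.31 C=48.63 Q=20.79
t=1.66: R=11.09 X=26.09 C=49.34 Q=21.24
t=2.50: R=12.79 X=25.86 C=50.05 Q=21.69
t=3.33: R=14.47 X=25.64 C=50.75 Q=22.13
t=4.16: R=16.16 X=25.42 C=51.45 Q=22.57
t=4.99: R=17.85 X=25.20 C=52.16 Q=23.01
t=5.83: R=19.56 X=24.98 C=52.87 Q=23.46
t=6.66: R=21.25 X=24.76 C=53.57 Q=23.89
t=7.49: R=22.94 X=24.54 C=54.26 Q=24.33
At T=7.49: R=22.94 X=24.54 C=54.26 Q=24.33; the largest is C.

Dominant species at T: C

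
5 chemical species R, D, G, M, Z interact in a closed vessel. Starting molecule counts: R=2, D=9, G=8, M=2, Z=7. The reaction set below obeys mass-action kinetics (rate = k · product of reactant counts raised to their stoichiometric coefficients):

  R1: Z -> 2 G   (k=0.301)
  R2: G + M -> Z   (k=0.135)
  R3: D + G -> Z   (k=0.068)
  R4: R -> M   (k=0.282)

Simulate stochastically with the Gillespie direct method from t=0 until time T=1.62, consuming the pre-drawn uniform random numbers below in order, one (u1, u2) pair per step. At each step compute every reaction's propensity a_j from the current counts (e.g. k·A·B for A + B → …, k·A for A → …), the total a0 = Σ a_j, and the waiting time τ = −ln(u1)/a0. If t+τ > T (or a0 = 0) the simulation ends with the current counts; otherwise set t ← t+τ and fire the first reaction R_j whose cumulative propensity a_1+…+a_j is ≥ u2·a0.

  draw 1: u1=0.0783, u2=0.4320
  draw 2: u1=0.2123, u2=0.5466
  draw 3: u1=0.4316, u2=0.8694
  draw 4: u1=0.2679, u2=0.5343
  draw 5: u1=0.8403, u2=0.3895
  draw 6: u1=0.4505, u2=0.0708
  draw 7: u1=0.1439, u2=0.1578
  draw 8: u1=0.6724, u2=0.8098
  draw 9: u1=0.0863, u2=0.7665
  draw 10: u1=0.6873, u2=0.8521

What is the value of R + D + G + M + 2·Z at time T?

Value at T = 35

Check how each reaction changes W = R + D + G + M + 2·Z (weight of products minus weight of reactants):
R1: Z -> 2 G: (1·2) − (2·1) = 2 − 2 = 0
R2: G + M -> Z: (2·1) − (1·1 + 1·1) = 2 − 2 = 0
R3: D + G -> Z: (2·1) − (1·1 + 1·1) = 2 − 2 = 0
R4: R -> M: (1·1) − (1·1) = 1 − 1 = 0
Every reaction leaves W unchanged, so W is conserved and no simulation is needed: W(T) = W(0) = 2 + 9 + 8 + 2 + 2·7 = 35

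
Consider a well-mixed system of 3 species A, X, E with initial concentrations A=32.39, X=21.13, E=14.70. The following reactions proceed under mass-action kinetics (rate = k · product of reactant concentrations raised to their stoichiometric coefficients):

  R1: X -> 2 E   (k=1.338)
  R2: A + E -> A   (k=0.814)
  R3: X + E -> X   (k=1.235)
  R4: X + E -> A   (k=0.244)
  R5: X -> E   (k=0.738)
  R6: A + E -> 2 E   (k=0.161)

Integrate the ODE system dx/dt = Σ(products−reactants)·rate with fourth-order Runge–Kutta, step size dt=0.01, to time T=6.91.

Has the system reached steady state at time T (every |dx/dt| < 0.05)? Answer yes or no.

Steady state at T: yes

RK4 with dt=0.01: 691 steps to T=6.91. Trajectory (selected grid times):
t=0.00: A=32.39 X=21.13 E=14.70
t=0.77: A=30.52 X=3.38 E=0.50
t=1.54: A=29.61 X=0.65 E=0.12
t=2.30: A=29.39 X=0.13 E=0.03
t=3.07: A=29.34 X=0.03 E=0.01
t=3.84: A=29.33 X=0.01 E=0.00
t=4.61: A=29.33 X=0.00 E=0.00
t=5.37: A=29.33 X=0.00 E=0.00
t=6.14: A=29.33 X=0.00 E=0.00
t=6.91: A=29.33 X=0.00 E=0.00
Rates at T: R1=0.0000, R2=0.0000, R3=0.0000, R4=0.0000, R5=0.0000, R6=0.0000
dx/dt at T (Σ net stoichiometry × rate): A=-0.0000, X=-0.0000, E=-0.0000
Largest |dx/dt| is |-0.0000| (X) < 0.05 → steady.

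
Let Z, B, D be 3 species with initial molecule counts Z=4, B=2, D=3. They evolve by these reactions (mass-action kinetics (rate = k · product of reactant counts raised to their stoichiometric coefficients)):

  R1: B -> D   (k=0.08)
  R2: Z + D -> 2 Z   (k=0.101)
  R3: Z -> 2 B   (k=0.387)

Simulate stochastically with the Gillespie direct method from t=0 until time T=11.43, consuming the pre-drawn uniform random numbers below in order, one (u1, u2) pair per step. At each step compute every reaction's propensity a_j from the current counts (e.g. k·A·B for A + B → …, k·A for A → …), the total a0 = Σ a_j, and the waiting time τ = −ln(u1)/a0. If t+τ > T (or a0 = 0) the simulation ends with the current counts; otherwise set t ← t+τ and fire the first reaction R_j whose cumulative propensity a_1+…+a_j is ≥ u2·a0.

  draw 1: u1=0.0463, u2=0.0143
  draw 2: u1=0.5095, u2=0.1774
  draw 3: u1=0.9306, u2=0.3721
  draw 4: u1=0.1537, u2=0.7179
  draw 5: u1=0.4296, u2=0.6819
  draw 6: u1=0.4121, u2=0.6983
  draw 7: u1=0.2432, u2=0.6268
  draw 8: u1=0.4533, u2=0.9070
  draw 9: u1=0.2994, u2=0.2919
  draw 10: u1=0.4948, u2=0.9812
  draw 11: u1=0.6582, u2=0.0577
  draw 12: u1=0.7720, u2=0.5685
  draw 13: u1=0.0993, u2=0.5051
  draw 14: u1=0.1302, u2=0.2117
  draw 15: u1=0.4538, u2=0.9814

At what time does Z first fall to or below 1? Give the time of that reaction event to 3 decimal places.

t=0.000: Z=4 B=2 D=3
Draw 1: a1=0.160, a2=1.212, a3=1.548, a0=2.920; τ=−ln(0.0463)/2.920=1.052 → t=1.052; u2·a0=0.0143·2.920=0.042 ≤ a1=0.160 → R1 fires; Z=4 B=1 D=4
Draw 2: a1=0.080, a2=1.616, a3=1.548, a0=3.244; τ=−ln(0.5095)/3.244=0.208 → t=1.260; u2·a0=0.1774·3.244=0.575; a1=0.080 < 0.575 ≤ a1+a2=1.696 → R2 fires; Z=5 B=1 D=3
Draw 3: a1=0.080, a2=1.515, a3=1.935, a0=3.530; τ=−ln(0.9306)/3.530=0.020 → t=1.281; u2·a0=0.3721·3.530=1.314; a1=0.080 < 1.314 ≤ a1+a2=1.595 → R2 fires; Z=6 B=1 D=2
Draw 4: a1=0.080, a2=1.212, a3=2.322, a0=3.614; τ=−ln(0.1537)/3.614=0.518 → t=1.799; u2·a0=0.7179·3.614=2.594; a1+a2=1.292 < 2.594 ≤ a1+…+a3=3.614 → R3 fires; Z=5 B=3 D=2
Draw 5: a1=0.240, a2=1.010, a3=1.935, a0=3.185; τ=−ln(0.4296)/3.185=0.265 → t=2.064; u2·a0=0.6819·3.185=2.172; a1+a2=1.250 < 2.172 ≤ a1+…+a3=3.185 → R3 fires; Z=4 B=5 D=2
Draw 6: a1=0.400, a2=0.808, a3=1.548, a0=2.756; τ=−ln(0.4121)/2.756=0.322 → t=2.386; u2·a0=0.6983·2.756=1.925; a1+a2=1.208 < 1.925 ≤ a1+…+a3=2.756 → R3 fires; Z=3 B=7 D=2
Draw 7: a1=0.560, a2=0.606, a3=1.161, a0=2.327; τ=−ln(0.2432)/2.327=0.608 → t=2.993; u2·a0=0.6268·2.327=1.459; a1+a2=1.166 < 1.459 ≤ a1+…+a3=2.327 → R3 fires; Z=2 B=9 D=2
Draw 8: a1=0.720, a2=0.404, a3=0.774, a0=1.898; τ=−ln(0.4533)/1.898=0.417 → t=3.410; u2·a0=0.9070·1.898=1.721; a1+a2=1.124 < 1.721 ≤ a1+…+a3=1.898 → R3 fires; Z=1 B=11 D=2
Draw 9: a1=0.880, a2=0.202, a3=0.387, a0=1.469; τ=−ln(0.2994)/1.469=0.821 → t=4.231; u2·a0=0.2919·1.469=0.429 ≤ a1=0.880 → R1 fires; Z=1 B=10 D=3
Draw 10: a1=0.800, a2=0.303, a3=0.387, a0=1.490; τ=−ln(0.4948)/1.490=0.472 → t=4.703; u2·a0=0.9812·1.490=1.462; a1+a2=1.103 < 1.462 ≤ a1+…+a3=1.490 → R3 fires; Z=0 B=12 D=3
Draw 11: a1=0.960, a2=0.000, a3=0.000, a0=0.960; τ=−ln(0.6582)/0.960=0.436 → t=5.139; u2·a0=0.0577·0.960=0.055 ≤ a1=0.960 → R1 fires; Z=0 B=11 D=4
Draw 12: a1=0.880, a2=0.000, a3=0.000, a0=0.880; τ=−ln(0.7720)/0.880=0.294 → t=5.433; u2·a0=0.5685·0.880=0.500 ≤ a1=0.880 → R1 fires; Z=0 B=10 D=5
Draw 13: a1=0.800, a2=0.000, a3=0.000, a0=0.800; τ=−ln(0.0993)/0.800=2.887 → t=8.320; u2·a0=0.5051·0.800=0.404 ≤ a1=0.800 → R1 fires; Z=0 B=9 D=6
Draw 14: a1=0.720, a2=0.000, a3=0.000, a0=0.720; τ=−ln(0.1302)/0.720=2.832 → t=11.152; u2·a0=0.2117·0.720=0.152 ≤ a1=0.720 → R1 fires; Z=0 B=8 D=7
Draw 15: a1=0.640, a2=0.000, a3=0.000, a0=0.640; τ=−ln(0.4538)/0.640=1.235 → t=12.386 > T=11.43: stop.
Z first becomes ≤ 1 when it reaches 1 at the event at t=3.410.

Threshold first reached at t = 3.410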